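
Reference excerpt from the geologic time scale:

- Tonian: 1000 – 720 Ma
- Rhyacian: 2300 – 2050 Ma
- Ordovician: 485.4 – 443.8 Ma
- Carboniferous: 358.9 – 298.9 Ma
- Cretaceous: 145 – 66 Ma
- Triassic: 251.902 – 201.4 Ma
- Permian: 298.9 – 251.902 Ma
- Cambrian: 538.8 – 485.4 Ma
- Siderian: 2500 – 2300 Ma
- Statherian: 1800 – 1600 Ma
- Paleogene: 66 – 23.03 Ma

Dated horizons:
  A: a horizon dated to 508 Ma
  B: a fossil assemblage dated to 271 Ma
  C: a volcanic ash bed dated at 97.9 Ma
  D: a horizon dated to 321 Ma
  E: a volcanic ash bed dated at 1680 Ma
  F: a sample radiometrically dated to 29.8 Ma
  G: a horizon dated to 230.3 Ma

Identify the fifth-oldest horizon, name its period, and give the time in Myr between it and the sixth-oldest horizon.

G, in the Triassic; 132.4 million years to C

Sorted oldest-first by Ma: E (1680), A (508), D (321), B (271), G (230.3), C (97.9), F (29.8).
The fifth oldest is G at 230.3 Ma, which lies in 251.902–201.4 Ma: the Triassic.
The sixth oldest is C at 97.9 Ma; separation = |230.3 − 97.9| = 132.4 Myr.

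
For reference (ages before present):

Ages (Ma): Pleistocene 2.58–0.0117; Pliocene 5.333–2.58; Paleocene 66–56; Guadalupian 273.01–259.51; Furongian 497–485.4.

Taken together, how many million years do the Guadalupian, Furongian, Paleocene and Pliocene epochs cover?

Duration is start − end for each: (273.01 − 259.51) + (497 − 485.4) + (66 − 56) + (5.333 − 2.58).
That is 13.5 + 11.6 + 10 + 2.753, which totals 37.853 million years.

37.853 million years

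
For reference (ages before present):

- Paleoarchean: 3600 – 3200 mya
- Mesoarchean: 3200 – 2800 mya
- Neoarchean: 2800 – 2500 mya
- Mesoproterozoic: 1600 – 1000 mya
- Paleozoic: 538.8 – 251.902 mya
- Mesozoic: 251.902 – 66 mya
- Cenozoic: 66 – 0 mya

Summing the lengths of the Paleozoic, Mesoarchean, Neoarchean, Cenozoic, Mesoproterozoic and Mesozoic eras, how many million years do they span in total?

1838.8 million years

Each duration: Paleozoic = 286.898; Mesoarchean = 400; Neoarchean = 300; Cenozoic = 66; Mesoproterozoic = 600; Mesozoic = 185.902.
Sum: 286.898 + 400 + 300 + 66 + 600 + 185.902 = 1838.8 Myr.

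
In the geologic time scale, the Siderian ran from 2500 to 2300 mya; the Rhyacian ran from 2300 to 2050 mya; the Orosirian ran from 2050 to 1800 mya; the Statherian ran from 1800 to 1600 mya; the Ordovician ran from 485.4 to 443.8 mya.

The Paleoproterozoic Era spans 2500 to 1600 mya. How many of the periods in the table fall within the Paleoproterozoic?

Periods inside 2500–1600 Ma: Siderian, Rhyacian, Orosirian, Statherian — 4 in total.

4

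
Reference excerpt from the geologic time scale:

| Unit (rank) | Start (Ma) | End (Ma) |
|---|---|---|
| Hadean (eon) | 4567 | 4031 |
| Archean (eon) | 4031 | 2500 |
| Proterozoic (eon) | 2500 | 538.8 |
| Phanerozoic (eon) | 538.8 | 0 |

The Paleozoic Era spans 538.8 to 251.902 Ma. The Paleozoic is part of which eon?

The Paleozoic (538.8–251.902 Ma) lies entirely within 538.8–0 Ma, the Phanerozoic Eon.

Phanerozoic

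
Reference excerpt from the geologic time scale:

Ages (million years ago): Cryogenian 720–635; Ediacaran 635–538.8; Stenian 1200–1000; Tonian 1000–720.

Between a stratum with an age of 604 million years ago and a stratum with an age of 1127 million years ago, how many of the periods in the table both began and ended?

1127 Ma sits inside the Stenian (1200–1000) and 604 Ma inside the Ediacaran (635–538.8); neither of those is wholly between the two dates.
The listed periods lying completely between them are Tonian, Cryogenian — 2 in all.

2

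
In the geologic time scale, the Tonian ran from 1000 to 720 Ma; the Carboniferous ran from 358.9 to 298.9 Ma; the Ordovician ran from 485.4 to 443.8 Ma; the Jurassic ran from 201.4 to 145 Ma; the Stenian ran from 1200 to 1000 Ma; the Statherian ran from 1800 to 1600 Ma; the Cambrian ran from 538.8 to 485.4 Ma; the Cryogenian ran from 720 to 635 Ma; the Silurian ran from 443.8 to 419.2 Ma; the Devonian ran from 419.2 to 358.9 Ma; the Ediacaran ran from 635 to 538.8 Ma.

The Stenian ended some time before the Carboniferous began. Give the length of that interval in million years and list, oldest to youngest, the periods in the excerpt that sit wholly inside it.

641.1 million years; Tonian, Cryogenian, Ediacaran, Cambrian, Ordovician, Silurian, Devonian

End of Stenian = 1000 Ma; start of Carboniferous = 358.9 Ma.
Gap = 1000 − 358.9 = 641.1 Myr.
Periods wholly inside 1000–358.9 Ma: Tonian (1000–720), Cryogenian (720–635), Ediacaran (635–538.8), Cambrian (538.8–485.4), Ordovician (485.4–443.8), Silurian (443.8–419.2), Devonian (419.2–358.9).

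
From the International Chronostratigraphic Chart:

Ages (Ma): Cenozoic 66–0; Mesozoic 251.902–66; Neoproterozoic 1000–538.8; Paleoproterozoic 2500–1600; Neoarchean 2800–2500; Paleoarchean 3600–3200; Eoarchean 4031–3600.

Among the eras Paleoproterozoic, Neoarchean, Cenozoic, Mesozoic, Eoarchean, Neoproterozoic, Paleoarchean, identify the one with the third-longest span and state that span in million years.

Start − end for each: Paleoproterozoic 2500 − 1600 = 900; Neoarchean 2800 − 2500 = 300; Cenozoic 66 − 0 = 66; Mesozoic 251.902 − 66 = 185.902; Eoarchean 4031 − 3600 = 431; Neoproterozoic 1000 − 538.8 = 461.2; Paleoarchean 3600 − 3200 = 400.
Ranking these from longest: Paleoproterozoic > Neoproterozoic > Eoarchean > Paleoarchean > Neoarchean > Mesozoic > Cenozoic.
Position 3 in that ranking is Eoarchean, which lasted 431 Myr.

Eoarchean, 431 million years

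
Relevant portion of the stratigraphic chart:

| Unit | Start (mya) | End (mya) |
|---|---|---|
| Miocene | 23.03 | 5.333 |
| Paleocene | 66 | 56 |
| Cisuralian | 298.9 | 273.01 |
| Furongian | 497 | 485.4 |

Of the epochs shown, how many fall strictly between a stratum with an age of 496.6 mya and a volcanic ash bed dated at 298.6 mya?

0

The older date is 496.6 Ma and the younger is 298.6 Ma.
No epoch both begins after 496.6 Ma and ends before 298.6 Ma, so the count is 0.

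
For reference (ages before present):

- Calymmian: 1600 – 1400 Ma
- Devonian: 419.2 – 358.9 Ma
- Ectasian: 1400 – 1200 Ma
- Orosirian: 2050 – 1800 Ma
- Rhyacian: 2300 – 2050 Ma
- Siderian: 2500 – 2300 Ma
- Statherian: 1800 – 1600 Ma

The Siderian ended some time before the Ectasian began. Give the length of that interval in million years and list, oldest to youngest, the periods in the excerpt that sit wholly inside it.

900 million years; Rhyacian, Orosirian, Statherian, Calymmian

The Siderian closes at 2300 Ma and the Ectasian opens at 1400 Ma, so the interval is 2300 − 1400 = 900 Myr.
A period fits inside if it starts at or after 2300 Ma and ends at or before 1400 Ma; oldest first that gives Rhyacian, Orosirian, Statherian, Calymmian.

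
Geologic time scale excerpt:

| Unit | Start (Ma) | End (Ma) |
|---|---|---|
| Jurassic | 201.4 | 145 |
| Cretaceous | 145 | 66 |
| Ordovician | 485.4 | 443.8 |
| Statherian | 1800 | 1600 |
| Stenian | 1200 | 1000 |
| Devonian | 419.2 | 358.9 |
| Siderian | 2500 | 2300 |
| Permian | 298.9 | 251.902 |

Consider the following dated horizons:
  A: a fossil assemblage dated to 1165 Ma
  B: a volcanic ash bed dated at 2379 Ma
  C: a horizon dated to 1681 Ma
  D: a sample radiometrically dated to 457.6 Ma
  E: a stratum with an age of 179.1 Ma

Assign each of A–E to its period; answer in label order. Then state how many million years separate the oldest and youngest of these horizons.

A — Stenian; B — Siderian; C — Statherian; D — Ordovician; E — Jurassic; span 2199.9 million years

A: 1165 Ma lies in 1200–1000 Ma, so Stenian.
B: 2379 Ma lies in 2500–2300 Ma, so Siderian.
C: 1681 Ma lies in 1800–1600 Ma, so Statherian.
D: 457.6 Ma lies in 485.4–443.8 Ma, so Ordovician.
E: 179.1 Ma lies in 201.4–145 Ma, so Jurassic.
Oldest = 2379 Ma, youngest = 179.1 Ma → span 2199.9 Myr.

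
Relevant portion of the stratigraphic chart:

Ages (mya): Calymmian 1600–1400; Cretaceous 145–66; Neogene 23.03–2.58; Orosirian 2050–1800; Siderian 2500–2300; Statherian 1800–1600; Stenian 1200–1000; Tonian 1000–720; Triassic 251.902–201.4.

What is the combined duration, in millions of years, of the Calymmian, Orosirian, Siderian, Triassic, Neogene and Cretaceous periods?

799.952 million years

Duration is start − end for each: (1600 − 1400) + (2050 − 1800) + (2500 − 2300) + (251.902 − 201.4) + (23.03 − 2.58) + (145 − 66).
That is 200 + 250 + 200 + 50.502 + 20.45 + 79, which totals 799.952 million years.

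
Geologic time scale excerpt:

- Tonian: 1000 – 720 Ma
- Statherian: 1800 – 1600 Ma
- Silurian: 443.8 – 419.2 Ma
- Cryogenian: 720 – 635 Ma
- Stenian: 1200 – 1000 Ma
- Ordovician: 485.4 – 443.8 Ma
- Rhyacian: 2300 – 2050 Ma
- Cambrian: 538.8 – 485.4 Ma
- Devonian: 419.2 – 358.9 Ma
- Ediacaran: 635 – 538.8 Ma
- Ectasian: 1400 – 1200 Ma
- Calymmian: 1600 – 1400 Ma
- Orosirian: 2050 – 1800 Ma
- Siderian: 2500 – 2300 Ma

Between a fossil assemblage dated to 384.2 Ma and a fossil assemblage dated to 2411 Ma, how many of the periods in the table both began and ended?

12

2411 Ma sits inside the Siderian (2500–2300) and 384.2 Ma inside the Devonian (419.2–358.9); neither of those is wholly between the two dates.
The listed periods lying completely between them are Rhyacian, Orosirian, Statherian, Calymmian, Ectasian, Stenian, Tonian, Cryogenian, Ediacaran, Cambrian, Ordovician, Silurian — 12 in all.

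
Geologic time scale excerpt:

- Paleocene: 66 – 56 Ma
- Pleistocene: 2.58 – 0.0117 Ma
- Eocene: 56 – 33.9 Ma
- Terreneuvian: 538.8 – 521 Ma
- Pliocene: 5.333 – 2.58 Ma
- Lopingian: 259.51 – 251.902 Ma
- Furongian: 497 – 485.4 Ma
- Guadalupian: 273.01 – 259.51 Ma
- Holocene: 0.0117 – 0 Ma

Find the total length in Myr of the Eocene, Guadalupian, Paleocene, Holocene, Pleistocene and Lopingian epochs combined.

Each duration: Eocene = 22.1; Guadalupian = 13.5; Paleocene = 10; Holocene = 0.0117; Pleistocene = 2.5683; Lopingian = 7.608.
Sum: 22.1 + 13.5 + 10 + 0.0117 + 2.5683 + 7.608 = 55.788 Myr.

55.788 million years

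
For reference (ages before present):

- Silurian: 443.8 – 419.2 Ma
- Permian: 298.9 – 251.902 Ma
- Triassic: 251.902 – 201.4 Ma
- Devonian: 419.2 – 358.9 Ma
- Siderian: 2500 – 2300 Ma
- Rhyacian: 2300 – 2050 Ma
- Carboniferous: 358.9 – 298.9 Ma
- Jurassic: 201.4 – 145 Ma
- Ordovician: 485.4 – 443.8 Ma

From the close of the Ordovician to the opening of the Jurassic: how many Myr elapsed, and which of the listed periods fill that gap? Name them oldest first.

242.4 million years; Silurian, Devonian, Carboniferous, Permian, Triassic

End of Ordovician = 443.8 Ma; start of Jurassic = 201.4 Ma.
Gap = 443.8 − 201.4 = 242.4 Myr.
Periods wholly inside 443.8–201.4 Ma: Silurian (443.8–419.2), Devonian (419.2–358.9), Carboniferous (358.9–298.9), Permian (298.9–251.902), Triassic (251.902–201.4).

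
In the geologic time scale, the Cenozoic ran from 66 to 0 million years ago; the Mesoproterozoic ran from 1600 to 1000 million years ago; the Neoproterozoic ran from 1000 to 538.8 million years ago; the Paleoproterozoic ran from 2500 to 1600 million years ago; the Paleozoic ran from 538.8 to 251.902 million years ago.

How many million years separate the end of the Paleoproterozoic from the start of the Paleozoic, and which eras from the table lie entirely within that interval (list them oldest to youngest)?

1061.2 million years; Mesoproterozoic, Neoproterozoic

The Paleoproterozoic closes at 1600 Ma and the Paleozoic opens at 538.8 Ma, so the interval is 1600 − 538.8 = 1061.2 Myr.
An era fits inside if it starts at or after 1600 Ma and ends at or before 538.8 Ma; oldest first that gives Mesoproterozoic, Neoproterozoic.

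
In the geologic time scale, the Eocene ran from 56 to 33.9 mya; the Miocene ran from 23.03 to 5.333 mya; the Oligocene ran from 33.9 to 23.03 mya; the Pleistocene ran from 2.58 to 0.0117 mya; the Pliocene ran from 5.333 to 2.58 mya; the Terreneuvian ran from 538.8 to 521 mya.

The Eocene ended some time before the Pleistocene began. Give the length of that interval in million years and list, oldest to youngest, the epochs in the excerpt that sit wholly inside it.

End of Eocene = 33.9 Ma; start of Pleistocene = 2.58 Ma.
Gap = 33.9 − 2.58 = 31.32 Myr.
Epochs wholly inside 33.9–2.58 Ma: Oligocene (33.9–23.03), Miocene (23.03–5.333), Pliocene (5.333–2.58).

31.32 million years; Oligocene, Miocene, Pliocene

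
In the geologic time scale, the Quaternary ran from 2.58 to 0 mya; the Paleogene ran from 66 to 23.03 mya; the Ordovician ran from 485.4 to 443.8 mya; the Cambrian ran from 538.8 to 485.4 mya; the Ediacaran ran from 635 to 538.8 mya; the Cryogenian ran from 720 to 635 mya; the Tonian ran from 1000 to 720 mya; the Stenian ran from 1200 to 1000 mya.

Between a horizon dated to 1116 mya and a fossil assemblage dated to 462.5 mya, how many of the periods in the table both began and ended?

The older date is 1116 Ma and the younger is 462.5 Ma.
Periods with start < 1116 and end > 462.5 Ma: Tonian (1000–720), Cryogenian (720–635), Ediacaran (635–538.8), Cambrian (538.8–485.4).
That is 4 complete periods.

4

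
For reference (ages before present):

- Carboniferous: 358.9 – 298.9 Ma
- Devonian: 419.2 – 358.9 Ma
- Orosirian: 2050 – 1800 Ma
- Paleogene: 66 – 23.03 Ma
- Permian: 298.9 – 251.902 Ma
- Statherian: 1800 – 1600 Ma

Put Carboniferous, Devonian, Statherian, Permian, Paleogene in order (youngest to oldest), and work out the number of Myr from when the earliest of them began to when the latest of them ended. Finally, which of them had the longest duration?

From the excerpt: Carboniferous 358.9–298.9; Devonian 419.2–358.9; Statherian 1800–1600; Permian 298.9–251.902; Paleogene 66–23.03 (Ma).
Larger Ma is earlier, so the oldest is Statherian and the youngest is Paleogene; youngest to oldest: Paleogene, Permian, Carboniferous, Devonian, Statherian.
Oldest start 1800 minus youngest end 23.03 gives 1776.97 Myr overall.
Individual lengths (start − end): Paleogene 42.97; Carboniferous 60; Statherian 200; Permian 46.998; Devonian 60.3. The largest is Statherian at 200 Myr.

Paleogene, Permian, Carboniferous, Devonian, Statherian; total span 1776.97 Myr; longest is Statherian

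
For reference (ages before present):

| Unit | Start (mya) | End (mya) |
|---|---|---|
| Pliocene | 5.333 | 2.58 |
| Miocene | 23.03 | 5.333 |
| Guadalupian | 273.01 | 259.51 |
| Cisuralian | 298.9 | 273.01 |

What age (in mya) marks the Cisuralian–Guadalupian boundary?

273.01 mya

The Cisuralian ends and the Guadalupian begins at 273.01 mya.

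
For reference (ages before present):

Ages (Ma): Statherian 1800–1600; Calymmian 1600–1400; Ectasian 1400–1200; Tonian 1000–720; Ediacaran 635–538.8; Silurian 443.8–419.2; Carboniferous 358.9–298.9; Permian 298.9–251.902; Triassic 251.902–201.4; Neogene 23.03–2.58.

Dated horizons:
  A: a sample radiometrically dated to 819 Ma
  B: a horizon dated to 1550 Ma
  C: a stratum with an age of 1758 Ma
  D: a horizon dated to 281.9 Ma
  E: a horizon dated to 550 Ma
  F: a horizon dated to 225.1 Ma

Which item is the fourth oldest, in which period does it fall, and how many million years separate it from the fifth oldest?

Larger Ma means older, so oldest first: C 1758 > B 1550 > A 819 > E 550 > D 281.9 > F 225.1.
Counting 4 along gives E (550 Ma); the excerpt puts that inside the Ediacaran, 635–538.8 Ma.
Next in line is D (281.9 Ma), and 550 − 281.9 = 268.1 Myr.

E, in the Ediacaran; 268.1 million years to D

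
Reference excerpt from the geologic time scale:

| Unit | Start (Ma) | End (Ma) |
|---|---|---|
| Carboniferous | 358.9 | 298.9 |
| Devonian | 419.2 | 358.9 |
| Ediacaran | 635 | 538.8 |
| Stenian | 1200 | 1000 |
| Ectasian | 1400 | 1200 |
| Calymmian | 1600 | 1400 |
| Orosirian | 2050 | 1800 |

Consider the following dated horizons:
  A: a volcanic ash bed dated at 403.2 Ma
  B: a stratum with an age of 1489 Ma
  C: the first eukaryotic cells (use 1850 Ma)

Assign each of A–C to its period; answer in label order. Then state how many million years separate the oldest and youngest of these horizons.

A — Devonian; B — Calymmian; C — Orosirian; span 1446.8 million years

Match each age against the start–end ranges in the excerpt: A = 403.2 Ma → Devonian (419.2–358.9); B = 1489 Ma → Calymmian (1600–1400); C = 1850 Ma → Orosirian (2050–1800).
The largest age is 1850 Ma and the smallest is 403.2 Ma; their difference is 1446.8 Myr.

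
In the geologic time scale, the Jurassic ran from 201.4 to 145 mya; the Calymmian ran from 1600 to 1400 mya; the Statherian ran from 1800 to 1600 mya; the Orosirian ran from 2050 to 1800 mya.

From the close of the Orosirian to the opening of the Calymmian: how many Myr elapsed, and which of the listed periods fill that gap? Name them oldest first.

200 million years; Statherian

The Orosirian closes at 1800 Ma and the Calymmian opens at 1600 Ma, so the interval is 1800 − 1600 = 200 Myr.
A period fits inside if it starts at or after 1800 Ma and ends at or before 1600 Ma; oldest first that gives Statherian.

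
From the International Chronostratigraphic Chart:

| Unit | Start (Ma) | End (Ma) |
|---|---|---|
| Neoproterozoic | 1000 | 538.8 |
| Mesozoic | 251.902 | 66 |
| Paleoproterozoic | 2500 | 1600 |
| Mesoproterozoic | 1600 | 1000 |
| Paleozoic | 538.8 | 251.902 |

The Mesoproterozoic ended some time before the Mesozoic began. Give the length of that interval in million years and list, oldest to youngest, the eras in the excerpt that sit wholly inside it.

748.098 million years; Neoproterozoic, Paleozoic

The Mesoproterozoic closes at 1000 Ma and the Mesozoic opens at 251.902 Ma, so the interval is 1000 − 251.902 = 748.098 Myr.
An era fits inside if it starts at or after 1000 Ma and ends at or before 251.902 Ma; oldest first that gives Neoproterozoic, Paleozoic.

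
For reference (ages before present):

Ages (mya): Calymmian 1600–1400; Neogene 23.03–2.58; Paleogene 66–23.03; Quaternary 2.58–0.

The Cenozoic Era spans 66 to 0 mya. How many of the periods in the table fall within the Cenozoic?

3

Periods inside 66–0 Ma: Paleogene, Neogene, Quaternary — 3 in total.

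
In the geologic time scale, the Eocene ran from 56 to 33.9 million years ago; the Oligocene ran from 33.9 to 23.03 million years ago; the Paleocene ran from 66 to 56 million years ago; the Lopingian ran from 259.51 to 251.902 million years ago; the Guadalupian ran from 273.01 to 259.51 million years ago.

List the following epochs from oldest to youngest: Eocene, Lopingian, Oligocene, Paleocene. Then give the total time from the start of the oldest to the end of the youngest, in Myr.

From the excerpt: Eocene 56–33.9; Lopingian 259.51–251.902; Oligocene 33.9–23.03; Paleocene 66–56 (Ma).
Larger Ma is earlier, so the oldest is Lopingian and the youngest is Oligocene; oldest to youngest: Lopingian, Paleocene, Eocene, Oligocene.
Oldest start 259.51 minus youngest end 23.03 gives 236.48 Myr overall.

Lopingian → Paleocene → Eocene → Oligocene; total span 236.48 Myr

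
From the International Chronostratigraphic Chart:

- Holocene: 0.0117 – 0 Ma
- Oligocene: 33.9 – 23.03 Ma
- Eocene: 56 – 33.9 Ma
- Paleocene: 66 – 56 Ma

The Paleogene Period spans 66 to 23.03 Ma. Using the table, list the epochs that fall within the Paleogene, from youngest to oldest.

Oligocene, Eocene, Paleocene

Epochs with both bounds inside 66–23.03 Ma: Oligocene (33.9–23.03), Eocene (56–33.9), Paleocene (66–56).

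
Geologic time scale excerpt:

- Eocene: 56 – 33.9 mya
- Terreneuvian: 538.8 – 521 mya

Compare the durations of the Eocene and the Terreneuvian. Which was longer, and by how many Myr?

Eocene: 56 − 33.9 = 22.1 Myr.
Terreneuvian: 538.8 − 521 = 17.8 Myr.
Difference: 22.1 − 17.8 = 4.3 Myr, so the Eocene was longer.

Eocene, by 4.3 million years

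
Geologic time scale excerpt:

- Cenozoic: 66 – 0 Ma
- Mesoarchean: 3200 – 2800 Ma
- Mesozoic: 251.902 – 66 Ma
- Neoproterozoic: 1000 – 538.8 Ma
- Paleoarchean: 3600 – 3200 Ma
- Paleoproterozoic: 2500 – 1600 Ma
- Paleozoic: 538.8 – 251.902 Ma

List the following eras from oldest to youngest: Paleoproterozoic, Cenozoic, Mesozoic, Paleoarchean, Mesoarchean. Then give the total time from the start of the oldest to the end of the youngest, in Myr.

From the excerpt: Paleoproterozoic 2500–1600; Cenozoic 66–0; Mesozoic 251.902–66; Paleoarchean 3600–3200; Mesoarchean 3200–2800 (Ma).
Larger Ma is earlier, so the oldest is Paleoarchean and the youngest is Cenozoic; oldest to youngest: Paleoarchean, Mesoarchean, Paleoproterozoic, Mesozoic, Cenozoic.
Oldest start 3600 minus youngest end 0 gives 3600 Myr overall.

Paleoarchean → Mesoarchean → Paleoproterozoic → Mesozoic → Cenozoic; total span 3600 Myr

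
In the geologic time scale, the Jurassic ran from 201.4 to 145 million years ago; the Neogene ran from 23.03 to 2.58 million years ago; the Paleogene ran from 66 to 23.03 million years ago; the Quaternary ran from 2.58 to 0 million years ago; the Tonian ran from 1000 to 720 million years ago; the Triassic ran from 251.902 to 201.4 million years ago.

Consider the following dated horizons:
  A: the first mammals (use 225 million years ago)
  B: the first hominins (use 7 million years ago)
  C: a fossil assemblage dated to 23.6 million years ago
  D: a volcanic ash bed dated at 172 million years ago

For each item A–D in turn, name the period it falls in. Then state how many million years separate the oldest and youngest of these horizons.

A: 225 Ma lies in 251.902–201.4 Ma, so Triassic.
B: 7 Ma lies in 23.03–2.58 Ma, so Neogene.
C: 23.6 Ma lies in 66–23.03 Ma, so Paleogene.
D: 172 Ma lies in 201.4–145 Ma, so Jurassic.
Oldest = 225 Ma, youngest = 7 Ma → span 218 Myr.

A — Triassic; B — Neogene; C — Paleogene; D — Jurassic; span 218 million years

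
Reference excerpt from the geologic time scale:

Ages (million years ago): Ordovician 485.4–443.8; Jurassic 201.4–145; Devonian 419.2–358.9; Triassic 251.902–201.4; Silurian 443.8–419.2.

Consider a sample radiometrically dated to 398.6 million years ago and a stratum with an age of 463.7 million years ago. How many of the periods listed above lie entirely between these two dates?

The older date is 463.7 Ma and the younger is 398.6 Ma.
Periods with start < 463.7 and end > 398.6 Ma: Silurian (443.8–419.2).
That is 1 complete period.

1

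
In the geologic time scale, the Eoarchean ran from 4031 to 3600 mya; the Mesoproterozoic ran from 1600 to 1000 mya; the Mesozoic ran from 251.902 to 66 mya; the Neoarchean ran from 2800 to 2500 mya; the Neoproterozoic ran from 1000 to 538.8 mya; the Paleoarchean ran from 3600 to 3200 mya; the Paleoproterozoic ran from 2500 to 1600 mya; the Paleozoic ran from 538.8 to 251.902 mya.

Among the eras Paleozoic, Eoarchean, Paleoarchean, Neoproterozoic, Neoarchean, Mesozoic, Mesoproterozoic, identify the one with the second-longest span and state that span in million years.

Neoproterozoic, 461.2 million years

Start − end for each: Paleozoic 538.8 − 251.902 = 286.898; Eoarchean 4031 − 3600 = 431; Paleoarchean 3600 − 3200 = 400; Neoproterozoic 1000 − 538.8 = 461.2; Neoarchean 2800 − 2500 = 300; Mesozoic 251.902 − 66 = 185.902; Mesoproterozoic 1600 − 1000 = 600.
Ranking these from longest: Mesoproterozoic > Neoproterozoic > Eoarchean > Paleoarchean > Neoarchean > Paleozoic > Mesozoic.
Position 2 in that ranking is Neoproterozoic, which lasted 461.2 Myr.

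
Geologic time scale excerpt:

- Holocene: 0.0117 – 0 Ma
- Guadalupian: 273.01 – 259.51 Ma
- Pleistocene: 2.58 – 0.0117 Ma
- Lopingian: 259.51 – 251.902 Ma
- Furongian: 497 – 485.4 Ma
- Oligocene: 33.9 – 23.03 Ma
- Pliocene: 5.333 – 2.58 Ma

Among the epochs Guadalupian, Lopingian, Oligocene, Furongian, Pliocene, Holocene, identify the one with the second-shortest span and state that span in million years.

Pliocene, 2.753 million years

Durations: Guadalupian 13.5; Lopingian 7.608; Oligocene 10.87; Furongian 11.6; Pliocene 2.753; Holocene 0.0117 Myr.
Sorted shortest-first: Holocene (0.0117), Pliocene (2.753), Lopingian (7.608), Oligocene (10.87), Furongian (11.6), Guadalupian (13.5).
The second shortest is Pliocene at 2.753 Myr.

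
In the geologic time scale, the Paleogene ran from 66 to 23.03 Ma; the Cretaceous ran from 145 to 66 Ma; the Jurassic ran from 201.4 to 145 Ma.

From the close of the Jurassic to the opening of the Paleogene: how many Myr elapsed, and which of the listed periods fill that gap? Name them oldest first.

The Jurassic closes at 145 Ma and the Paleogene opens at 66 Ma, so the interval is 145 − 66 = 79 Myr.
A period fits inside if it starts at or after 145 Ma and ends at or before 66 Ma; oldest first that gives Cretaceous.

79 million years; Cretaceous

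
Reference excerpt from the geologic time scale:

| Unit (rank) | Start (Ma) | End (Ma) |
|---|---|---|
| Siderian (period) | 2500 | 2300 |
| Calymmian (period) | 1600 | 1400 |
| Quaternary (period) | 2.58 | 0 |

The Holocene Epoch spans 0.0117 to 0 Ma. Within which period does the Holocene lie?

Quaternary

The Holocene (0.0117–0 Ma) lies entirely within 2.58–0 Ma, the Quaternary Period.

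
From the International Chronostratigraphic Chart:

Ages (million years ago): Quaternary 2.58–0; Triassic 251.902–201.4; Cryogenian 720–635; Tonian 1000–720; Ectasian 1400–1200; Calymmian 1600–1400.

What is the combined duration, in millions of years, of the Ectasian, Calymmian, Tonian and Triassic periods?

Each duration: Ectasian = 200; Calymmian = 200; Tonian = 280; Triassic = 50.502.
Sum: 200 + 200 + 280 + 50.502 = 730.502 Myr.

730.502 million years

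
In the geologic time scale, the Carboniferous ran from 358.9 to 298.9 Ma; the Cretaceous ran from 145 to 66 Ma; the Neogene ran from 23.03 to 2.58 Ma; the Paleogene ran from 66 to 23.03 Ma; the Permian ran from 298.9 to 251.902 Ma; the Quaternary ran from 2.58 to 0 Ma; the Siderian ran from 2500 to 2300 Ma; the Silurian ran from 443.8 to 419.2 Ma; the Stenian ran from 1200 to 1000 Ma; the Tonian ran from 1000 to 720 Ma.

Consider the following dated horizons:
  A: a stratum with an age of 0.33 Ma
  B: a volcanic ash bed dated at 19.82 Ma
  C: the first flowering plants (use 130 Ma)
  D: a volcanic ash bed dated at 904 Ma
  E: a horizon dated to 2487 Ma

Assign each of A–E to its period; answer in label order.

Match each age against the start–end ranges in the excerpt: A = 0.33 Ma → Quaternary (2.58–0); B = 19.82 Ma → Neogene (23.03–2.58); C = 130 Ma → Cretaceous (145–66); D = 904 Ma → Tonian (1000–720); E = 2487 Ma → Siderian (2500–2300).

A — Quaternary; B — Neogene; C — Cretaceous; D — Tonian; E — Siderian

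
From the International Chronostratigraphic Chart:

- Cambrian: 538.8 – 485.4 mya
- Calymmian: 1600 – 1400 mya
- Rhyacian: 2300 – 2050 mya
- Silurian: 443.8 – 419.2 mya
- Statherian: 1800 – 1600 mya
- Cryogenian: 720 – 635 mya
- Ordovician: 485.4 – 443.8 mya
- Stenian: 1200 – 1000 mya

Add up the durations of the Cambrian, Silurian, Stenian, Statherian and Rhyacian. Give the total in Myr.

Duration is start − end for each: (538.8 − 485.4) + (443.8 − 419.2) + (1200 − 1000) + (1800 − 1600) + (2300 − 2050).
That is 53.4 + 24.6 + 200 + 200 + 250, which totals 728 million years.

728 million years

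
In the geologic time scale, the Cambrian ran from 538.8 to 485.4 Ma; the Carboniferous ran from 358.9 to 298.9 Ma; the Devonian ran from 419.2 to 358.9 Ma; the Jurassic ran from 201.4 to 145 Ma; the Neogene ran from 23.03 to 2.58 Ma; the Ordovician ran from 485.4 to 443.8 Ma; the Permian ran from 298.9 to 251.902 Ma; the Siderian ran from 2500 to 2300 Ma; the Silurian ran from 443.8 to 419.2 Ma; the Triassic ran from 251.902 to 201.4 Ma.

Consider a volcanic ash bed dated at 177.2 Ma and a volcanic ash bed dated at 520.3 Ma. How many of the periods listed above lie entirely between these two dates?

520.3 Ma sits inside the Cambrian (538.8–485.4) and 177.2 Ma inside the Jurassic (201.4–145); neither of those is wholly between the two dates.
The listed periods lying completely between them are Ordovician, Silurian, Devonian, Carboniferous, Permian, Triassic — 6 in all.

6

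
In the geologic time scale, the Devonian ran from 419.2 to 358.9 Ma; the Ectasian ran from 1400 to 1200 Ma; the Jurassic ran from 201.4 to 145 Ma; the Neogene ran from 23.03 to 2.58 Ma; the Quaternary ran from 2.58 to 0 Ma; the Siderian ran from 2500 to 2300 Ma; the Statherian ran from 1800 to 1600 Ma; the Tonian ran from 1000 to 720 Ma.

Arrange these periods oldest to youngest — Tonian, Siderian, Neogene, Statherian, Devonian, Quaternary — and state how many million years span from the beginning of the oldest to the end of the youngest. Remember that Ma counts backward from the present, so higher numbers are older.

Siderian → Statherian → Tonian → Devonian → Neogene → Quaternary; total span 2500 Myr

From the excerpt: Tonian 1000–720; Siderian 2500–2300; Neogene 23.03–2.58; Statherian 1800–1600; Devonian 419.2–358.9; Quaternary 2.58–0 (Ma).
Larger Ma is earlier, so the oldest is Siderian and the youngest is Quaternary; oldest to youngest: Siderian, Statherian, Tonian, Devonian, Neogene, Quaternary.
Oldest start 2500 minus youngest end 0 gives 2500 Myr overall.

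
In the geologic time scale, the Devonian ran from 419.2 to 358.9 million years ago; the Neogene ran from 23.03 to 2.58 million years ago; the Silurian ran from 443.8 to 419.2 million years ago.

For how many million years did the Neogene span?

23.03 − 2.58 = 20.45 million years.

20.45 million years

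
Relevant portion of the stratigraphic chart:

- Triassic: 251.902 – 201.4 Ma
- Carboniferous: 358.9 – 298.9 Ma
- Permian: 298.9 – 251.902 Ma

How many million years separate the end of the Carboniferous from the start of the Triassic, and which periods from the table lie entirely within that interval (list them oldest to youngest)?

46.998 million years; Permian

End of Carboniferous = 298.9 Ma; start of Triassic = 251.902 Ma.
Gap = 298.9 − 251.902 = 46.998 Myr.
Periods wholly inside 298.9–251.902 Ma: Permian (298.9–251.902).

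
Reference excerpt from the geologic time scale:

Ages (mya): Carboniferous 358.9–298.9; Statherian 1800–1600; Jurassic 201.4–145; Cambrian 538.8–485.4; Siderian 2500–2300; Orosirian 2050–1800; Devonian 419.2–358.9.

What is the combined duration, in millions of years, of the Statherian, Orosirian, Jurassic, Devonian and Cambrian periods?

Duration is start − end for each: (1800 − 1600) + (2050 − 1800) + (201.4 − 145) + (419.2 − 358.9) + (538.8 − 485.4).
That is 200 + 250 + 56.4 + 60.3 + 53.4, which totals 620.1 million years.

620.1 million years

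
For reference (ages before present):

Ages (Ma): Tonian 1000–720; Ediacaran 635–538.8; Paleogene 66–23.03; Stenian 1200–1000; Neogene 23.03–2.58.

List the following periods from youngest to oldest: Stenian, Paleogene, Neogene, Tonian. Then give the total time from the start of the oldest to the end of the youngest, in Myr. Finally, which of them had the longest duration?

Start ages (Ma): Stenian 1200, Tonian 1000, Paleogene 66, Neogene 23.03.
Ordered youngest to oldest: Neogene, Paleogene, Tonian, Stenian.
Span = 1200 − 2.58 = 1197.42 Myr.
Durations: Stenian 200, Tonian 280, Neogene 20.45, Paleogene 42.97 → longest is Tonian (280 Myr).

Neogene → Paleogene → Tonian → Stenian; total span 1197.42 Myr; longest is Tonian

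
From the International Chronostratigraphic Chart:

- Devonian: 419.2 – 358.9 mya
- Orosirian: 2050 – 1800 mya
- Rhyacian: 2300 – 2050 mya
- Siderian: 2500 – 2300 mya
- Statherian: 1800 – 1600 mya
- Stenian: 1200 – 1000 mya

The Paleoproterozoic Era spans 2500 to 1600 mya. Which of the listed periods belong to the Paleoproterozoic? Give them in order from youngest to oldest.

Statherian, Orosirian, Rhyacian, Siderian

Periods with both bounds inside 2500–1600 Ma: Statherian (1800–1600), Orosirian (2050–1800), Rhyacian (2300–2050), Siderian (2500–2300).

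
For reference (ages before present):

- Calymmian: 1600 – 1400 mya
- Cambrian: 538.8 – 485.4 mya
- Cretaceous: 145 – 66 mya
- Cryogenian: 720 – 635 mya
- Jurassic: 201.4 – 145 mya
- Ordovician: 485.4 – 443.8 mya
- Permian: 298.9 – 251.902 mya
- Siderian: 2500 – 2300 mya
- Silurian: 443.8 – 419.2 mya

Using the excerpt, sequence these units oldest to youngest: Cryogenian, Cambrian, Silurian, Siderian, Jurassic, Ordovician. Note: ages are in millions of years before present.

Siderian, Cryogenian, Cambrian, Ordovician, Silurian, Jurassic

The oldest of these is Siderian (starts 2500 Ma) and the youngest is Jurassic (ends 145 Ma).
In between, by decreasing start age: Cryogenian (720), Cambrian (538.8), Ordovician (485.4), Silurian (443.8).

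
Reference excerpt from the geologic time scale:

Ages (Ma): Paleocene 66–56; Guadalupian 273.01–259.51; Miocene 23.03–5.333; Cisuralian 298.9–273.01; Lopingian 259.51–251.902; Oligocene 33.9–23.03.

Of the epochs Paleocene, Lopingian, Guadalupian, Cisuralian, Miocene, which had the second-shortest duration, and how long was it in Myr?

Start − end for each: Paleocene 66 − 56 = 10; Lopingian 259.51 − 251.902 = 7.608; Guadalupian 273.01 − 259.51 = 13.5; Cisuralian 298.9 − 273.01 = 25.89; Miocene 23.03 − 5.333 = 17.697.
Ranking these from shortest: Lopingian < Paleocene < Guadalupian < Miocene < Cisuralian.
Position 2 in that ranking is Paleocene, which lasted 10 Myr.

Paleocene, 10 million years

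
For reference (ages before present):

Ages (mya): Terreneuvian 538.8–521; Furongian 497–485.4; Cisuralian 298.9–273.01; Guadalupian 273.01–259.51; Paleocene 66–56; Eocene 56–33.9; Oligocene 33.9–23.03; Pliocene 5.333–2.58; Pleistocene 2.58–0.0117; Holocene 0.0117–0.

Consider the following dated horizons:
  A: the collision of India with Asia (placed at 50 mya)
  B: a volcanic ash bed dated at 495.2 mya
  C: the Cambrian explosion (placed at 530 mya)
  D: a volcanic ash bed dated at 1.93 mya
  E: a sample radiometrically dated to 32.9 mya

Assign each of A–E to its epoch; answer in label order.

A — Eocene; B — Furongian; C — Terreneuvian; D — Pleistocene; E — Oligocene

Match each age against the start–end ranges in the excerpt: A = 50 Ma → Eocene (56–33.9); B = 495.2 Ma → Furongian (497–485.4); C = 530 Ma → Terreneuvian (538.8–521); D = 1.93 Ma → Pleistocene (2.58–0.0117); E = 32.9 Ma → Oligocene (33.9–23.03).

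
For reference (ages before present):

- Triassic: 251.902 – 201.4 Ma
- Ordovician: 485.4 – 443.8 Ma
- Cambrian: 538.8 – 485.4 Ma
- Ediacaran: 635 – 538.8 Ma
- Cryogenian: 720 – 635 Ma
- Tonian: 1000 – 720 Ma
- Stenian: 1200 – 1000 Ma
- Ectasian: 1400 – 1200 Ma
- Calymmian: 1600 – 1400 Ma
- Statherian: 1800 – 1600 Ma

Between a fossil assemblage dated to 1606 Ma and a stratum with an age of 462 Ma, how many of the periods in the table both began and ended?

7

The older date is 1606 Ma and the younger is 462 Ma.
Periods with start < 1606 and end > 462 Ma: Calymmian (1600–1400), Ectasian (1400–1200), Stenian (1200–1000), Tonian (1000–720), Cryogenian (720–635), Ediacaran (635–538.8), Cambrian (538.8–485.4).
That is 7 complete periods.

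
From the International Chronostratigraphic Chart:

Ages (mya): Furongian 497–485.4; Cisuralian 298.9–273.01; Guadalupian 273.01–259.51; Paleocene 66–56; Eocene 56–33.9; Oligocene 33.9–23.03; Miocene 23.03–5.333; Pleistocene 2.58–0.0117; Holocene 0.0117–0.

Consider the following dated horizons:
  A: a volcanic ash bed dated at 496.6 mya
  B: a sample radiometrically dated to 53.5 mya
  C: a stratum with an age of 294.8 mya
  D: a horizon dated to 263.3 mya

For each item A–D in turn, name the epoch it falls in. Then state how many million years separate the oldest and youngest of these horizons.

A — Furongian; B — Eocene; C — Cisuralian; D — Guadalupian; span 443.1 million years

Match each age against the start–end ranges in the excerpt: A = 496.6 Ma → Furongian (497–485.4); B = 53.5 Ma → Eocene (56–33.9); C = 294.8 Ma → Cisuralian (298.9–273.01); D = 263.3 Ma → Guadalupian (273.01–259.51).
The largest age is 496.6 Ma and the smallest is 53.5 Ma; their difference is 443.1 Myr.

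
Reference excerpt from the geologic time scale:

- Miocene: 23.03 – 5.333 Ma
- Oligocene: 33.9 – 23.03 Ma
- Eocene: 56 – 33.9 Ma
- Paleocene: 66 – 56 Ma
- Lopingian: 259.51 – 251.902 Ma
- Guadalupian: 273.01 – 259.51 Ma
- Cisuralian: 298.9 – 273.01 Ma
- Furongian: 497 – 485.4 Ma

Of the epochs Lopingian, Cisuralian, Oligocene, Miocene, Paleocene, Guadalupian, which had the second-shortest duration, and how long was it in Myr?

Durations: Lopingian 7.608; Cisuralian 25.89; Oligocene 10.87; Miocene 17.697; Paleocene 10; Guadalupian 13.5 Myr.
Sorted shortest-first: Lopingian (7.608), Paleocene (10), Oligocene (10.87), Guadalupian (13.5), Miocene (17.697), Cisuralian (25.89).
The second shortest is Paleocene at 10 Myr.

Paleocene, 10 million years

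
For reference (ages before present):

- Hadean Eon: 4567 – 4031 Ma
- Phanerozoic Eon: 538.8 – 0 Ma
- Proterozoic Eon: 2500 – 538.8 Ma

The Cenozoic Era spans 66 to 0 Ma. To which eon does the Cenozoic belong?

Phanerozoic

The Cenozoic (66–0 Ma) lies entirely within 538.8–0 Ma, the Phanerozoic Eon.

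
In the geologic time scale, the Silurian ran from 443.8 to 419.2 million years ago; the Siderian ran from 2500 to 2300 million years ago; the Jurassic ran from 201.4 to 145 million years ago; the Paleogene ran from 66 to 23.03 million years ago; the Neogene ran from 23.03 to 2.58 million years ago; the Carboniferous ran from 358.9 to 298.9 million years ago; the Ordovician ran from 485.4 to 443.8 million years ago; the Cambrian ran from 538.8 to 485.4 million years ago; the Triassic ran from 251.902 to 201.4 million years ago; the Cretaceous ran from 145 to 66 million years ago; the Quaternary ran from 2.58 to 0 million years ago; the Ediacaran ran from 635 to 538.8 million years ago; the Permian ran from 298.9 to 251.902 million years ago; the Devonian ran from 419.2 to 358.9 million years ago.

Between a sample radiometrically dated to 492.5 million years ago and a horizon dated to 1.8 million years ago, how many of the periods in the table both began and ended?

492.5 Ma sits inside the Cambrian (538.8–485.4) and 1.8 Ma inside the Quaternary (2.58–0); neither of those is wholly between the two dates.
The listed periods lying completely between them are Ordovician, Silurian, Devonian, Carboniferous, Permian, Triassic, Jurassic, Cretaceous, Paleogene, Neogene — 10 in all.

10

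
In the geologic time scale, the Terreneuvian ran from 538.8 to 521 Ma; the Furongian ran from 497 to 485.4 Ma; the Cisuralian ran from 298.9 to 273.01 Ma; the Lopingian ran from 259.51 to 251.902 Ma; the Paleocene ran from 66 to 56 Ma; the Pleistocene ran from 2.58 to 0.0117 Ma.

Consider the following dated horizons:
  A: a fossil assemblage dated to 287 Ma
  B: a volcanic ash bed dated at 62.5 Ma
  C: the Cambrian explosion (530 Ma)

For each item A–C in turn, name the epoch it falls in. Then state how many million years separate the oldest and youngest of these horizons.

A — Cisuralian; B — Paleocene; C — Terreneuvian; span 467.5 million years

A: 287 Ma lies in 298.9–273.01 Ma, so Cisuralian.
B: 62.5 Ma lies in 66–56 Ma, so Paleocene.
C: 530 Ma lies in 538.8–521 Ma, so Terreneuvian.
Oldest = 530 Ma, youngest = 62.5 Ma → span 467.5 Myr.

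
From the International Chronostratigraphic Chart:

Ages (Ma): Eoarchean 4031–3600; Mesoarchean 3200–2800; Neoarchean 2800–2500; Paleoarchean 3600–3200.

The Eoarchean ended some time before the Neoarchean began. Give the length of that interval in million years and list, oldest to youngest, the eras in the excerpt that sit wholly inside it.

800 million years; Paleoarchean, Mesoarchean

End of Eoarchean = 3600 Ma; start of Neoarchean = 2800 Ma.
Gap = 3600 − 2800 = 800 Myr.
Eras wholly inside 3600–2800 Ma: Paleoarchean (3600–3200), Mesoarchean (3200–2800).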